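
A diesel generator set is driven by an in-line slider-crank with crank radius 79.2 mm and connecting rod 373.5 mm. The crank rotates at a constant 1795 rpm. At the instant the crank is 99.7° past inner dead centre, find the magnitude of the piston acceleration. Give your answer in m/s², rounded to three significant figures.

1040

ω = 2π·1795/60 = 188 rad/s
x(θ) = r cosθ + √(L² − r² sin²θ); with ω constant, a = ω²·d²x/dθ².
d²x/dθ² = −r cosθ − r²(cos2θ)/√u − r⁴ sin²2θ/(4u^{3/2}),  u = L² − r² sin²θ = 0.133408 m².
Substituting r = 0.0792 m, L = 0.3735 m, θ = 99.7°: d²x/dθ² = +0.029521 m.
a = ω²·d²x/dθ² = (188)²·(+0.029521) = +1043.1 m/s²;  |a| = 1043.1 m/s².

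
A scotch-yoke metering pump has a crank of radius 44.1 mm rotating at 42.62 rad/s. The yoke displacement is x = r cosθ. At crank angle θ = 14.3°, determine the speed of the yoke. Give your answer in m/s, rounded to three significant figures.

0.464

ω = 42.62 rad/s
x = r cosθ ⇒ ẋ = −rω sinθ.
|v| = rω|sinθ| = 0.0441·42.62·|sin 14.3°| = 0.46425 m/s.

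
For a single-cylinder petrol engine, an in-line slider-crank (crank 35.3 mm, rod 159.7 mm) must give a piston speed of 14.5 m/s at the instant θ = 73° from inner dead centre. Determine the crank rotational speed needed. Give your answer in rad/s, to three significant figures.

403

For an in-line slider-crank, |v_piston| = rω|sinθ|·[1 + r cosθ/√(L² − r² sin²θ)].
With r = 0.0353 m, L = 0.1597 m, θ = 73°: the bracketed kinematic factor |dx/dθ| = 0.03599 m.
ω = v/|dx/dθ| = 14.5/0.03599 = 402.89 rad/s.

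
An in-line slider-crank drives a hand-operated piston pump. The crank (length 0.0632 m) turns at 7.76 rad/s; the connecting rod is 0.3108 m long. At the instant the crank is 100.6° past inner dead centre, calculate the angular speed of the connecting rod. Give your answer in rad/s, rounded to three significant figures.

0.296

ω = 7.76 rad/s
The rod makes angle φ with the slider axis where L sinφ = r sinθ; differentiating, L cosφ·φ̇ = r ω cosθ.
L cosφ = √(L² − r² sin²θ) = 0.30453 m.
|ω_rod| = r ω |cosθ| / √(L² − r² sin²θ) = 0.0632·7.76·0.18395/0.30453 = 0.29625 rad/s.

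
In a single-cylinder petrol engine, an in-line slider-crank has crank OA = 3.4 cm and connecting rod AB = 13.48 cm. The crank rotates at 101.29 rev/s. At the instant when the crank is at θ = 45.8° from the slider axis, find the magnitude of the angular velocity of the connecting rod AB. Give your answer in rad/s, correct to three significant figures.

114

ω = 636.4 rad/s (converted from 101.29 rev/s).
The rod makes angle φ with the slider axis where L sinφ = r sinθ; differentiating, L cosφ·φ̇ = r ω cosθ.
L cosφ = √(L² − r² sin²θ) = 0.13258 m.
|ω_rod| = r ω |cosθ| / √(L² − r² sin²θ) = 0.034·636.4·0.69717/0.13258 = 113.79 rad/s.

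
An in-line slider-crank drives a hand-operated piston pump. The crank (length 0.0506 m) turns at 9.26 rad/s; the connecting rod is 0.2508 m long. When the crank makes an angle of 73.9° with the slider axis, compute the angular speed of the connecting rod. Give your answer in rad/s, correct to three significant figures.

ω = 9.26 rad/s
The rod makes angle φ with the slider axis where L sinφ = r sinθ; differentiating, L cosφ·φ̇ = r ω cosθ.
L cosφ = √(L² − r² sin²θ) = 0.24604 m.
|ω_rod| = r ω |cosθ| / √(L² − r² sin²θ) = 0.0506·9.26·0.27731/0.24604 = 0.52811 rad/s.

0.528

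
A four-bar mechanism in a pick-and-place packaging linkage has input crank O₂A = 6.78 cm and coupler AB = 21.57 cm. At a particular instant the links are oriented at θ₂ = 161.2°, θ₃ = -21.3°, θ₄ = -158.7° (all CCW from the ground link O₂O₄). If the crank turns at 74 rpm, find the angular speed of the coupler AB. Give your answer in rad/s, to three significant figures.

ω₂ = 7.749 rad/s (from 74 rpm).
Differentiating the loop-closure r₂e^{iθ₂}+r₃e^{iθ₃}=r₁+r₄e^{iθ₄} gives r₂ω₂e^{iθ₂}+r₃ω₃e^{iθ₃}=r₄ω₄e^{iθ₄}.
Eliminating the other unknown: ω₃ = r₂ω₂ sin(θ₄−θ₂) / [r₃ sin(θ₃−θ₄)].
Numerator sine = +0.64412; denominator sine = +0.67688.
Result = 0.0678·7.749·(+0.64412) / (0.2157·(+0.67688)) = +2.3179 rad/s; magnitude 2.3179 rad/s.

2.32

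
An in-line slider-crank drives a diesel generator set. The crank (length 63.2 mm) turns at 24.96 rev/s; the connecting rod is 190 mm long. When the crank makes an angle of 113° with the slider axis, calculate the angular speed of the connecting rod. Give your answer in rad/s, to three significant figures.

ω = 156.8 rad/s (converted from 24.96 rev/s).
The rod makes angle φ with the slider axis where L sinφ = r sinθ; differentiating, L cosφ·φ̇ = r ω cosθ.
L cosφ = √(L² − r² sin²θ) = 0.18087 m.
|ω_rod| = r ω |cosθ| / √(L² − r² sin²θ) = 0.0632·156.8·0.39073/0.18087 = 21.411 rad/s.

21.4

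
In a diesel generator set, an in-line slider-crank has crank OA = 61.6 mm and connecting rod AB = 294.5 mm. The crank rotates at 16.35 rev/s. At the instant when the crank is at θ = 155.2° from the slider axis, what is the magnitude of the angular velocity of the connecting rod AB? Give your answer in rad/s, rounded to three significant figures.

ω = 102.7 rad/s (converted from 16.35 rev/s).
The rod makes angle φ with the slider axis where L sinφ = r sinθ; differentiating, L cosφ·φ̇ = r ω cosθ.
L cosφ = √(L² − r² sin²θ) = 0.29336 m.
|ω_rod| = r ω |cosθ| / √(L² − r² sin²θ) = 0.0616·102.7·0.90778/0.29336 = 19.582 rad/s.

19.6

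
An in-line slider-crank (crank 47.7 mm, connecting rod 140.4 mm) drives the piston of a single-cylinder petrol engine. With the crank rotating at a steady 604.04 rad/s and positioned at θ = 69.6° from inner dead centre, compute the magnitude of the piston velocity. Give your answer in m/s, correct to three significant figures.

30.4

ω = 604 rad/s
For an in-line slider-crank, x = r cosθ + √(L² − r² sin²θ), so v = −rω sinθ·[1 + r cosθ/√(L² − r² sin²θ)].
With r = 0.0477 m, L = 0.1404 m, θ = 69.6°: √(L² − r² sin²θ) = 0.13309 m.
v = −0.0477·604·0.93728·[1 + 0.0477·0.34857/0.13309] = -30.379 m/s.
|v| = 30.379 m/s.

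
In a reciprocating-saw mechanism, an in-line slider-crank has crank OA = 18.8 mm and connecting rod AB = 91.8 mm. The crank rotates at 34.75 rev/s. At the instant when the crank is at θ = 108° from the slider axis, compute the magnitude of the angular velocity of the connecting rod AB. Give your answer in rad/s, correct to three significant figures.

ω = 218.3 rad/s (converted from 34.75 rev/s).
The rod makes angle φ with the slider axis where L sinφ = r sinθ; differentiating, L cosφ·φ̇ = r ω cosθ.
L cosφ = √(L² − r² sin²θ) = 0.090042 m.
|ω_rod| = r ω |cosθ| / √(L² − r² sin²θ) = 0.0188·218.3·0.30902/0.090042 = 14.087 rad/s.

14.1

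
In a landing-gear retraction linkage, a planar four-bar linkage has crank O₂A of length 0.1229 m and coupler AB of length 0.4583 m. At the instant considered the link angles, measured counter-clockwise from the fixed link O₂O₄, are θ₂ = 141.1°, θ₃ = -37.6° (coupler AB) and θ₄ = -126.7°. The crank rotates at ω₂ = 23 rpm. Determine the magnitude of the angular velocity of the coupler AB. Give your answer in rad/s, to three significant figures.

ω₂ = 2.409 rad/s (from 23 rpm).
Differentiating the loop-closure r₂e^{iθ₂}+r₃e^{iθ₃}=r₁+r₄e^{iθ₄} gives r₂ω₂e^{iθ₂}+r₃ω₃e^{iθ₃}=r₄ω₄e^{iθ₄}.
Eliminating the other unknown: ω₃ = r₂ω₂ sin(θ₄−θ₂) / [r₃ sin(θ₃−θ₄)].
Numerator sine = +0.99926; denominator sine = +0.99988.
Result = 0.1229·2.409·(+0.99926) / (0.4583·(+0.99988)) = +0.64549 rad/s; magnitude 0.64549 rad/s.

0.645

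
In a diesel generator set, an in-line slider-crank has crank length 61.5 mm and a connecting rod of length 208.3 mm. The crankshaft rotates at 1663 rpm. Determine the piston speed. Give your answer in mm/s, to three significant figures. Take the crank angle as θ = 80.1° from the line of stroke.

11100

ω = 2π·1663/60 = 174.1 rad/s
For an in-line slider-crank, x = r cosθ + √(L² − r² sin²θ), so v = −rω sinθ·[1 + r cosθ/√(L² − r² sin²θ)].
With r = 0.0615 m, L = 0.2083 m, θ = 80.1°: √(L² − r² sin²θ) = 0.19929 m.
v = −0.0615·174.1·0.98511·[1 + 0.0615·0.17193/0.19929] = -11.11 m/s.
|v| = 11.11 m/s = 11110 mm/s.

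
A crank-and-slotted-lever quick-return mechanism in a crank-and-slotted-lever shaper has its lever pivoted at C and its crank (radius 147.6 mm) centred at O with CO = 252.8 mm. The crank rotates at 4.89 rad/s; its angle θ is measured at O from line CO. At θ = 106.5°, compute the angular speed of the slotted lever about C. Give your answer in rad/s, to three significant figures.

0.848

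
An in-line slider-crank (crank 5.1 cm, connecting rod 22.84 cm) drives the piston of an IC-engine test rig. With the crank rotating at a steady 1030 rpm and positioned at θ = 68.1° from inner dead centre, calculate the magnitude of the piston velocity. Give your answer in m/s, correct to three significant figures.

ω = 2π·1030/60 = 107.9 rad/s
For an in-line slider-crank, x = r cosθ + √(L² − r² sin²θ), so v = −rω sinθ·[1 + r cosθ/√(L² − r² sin²θ)].
With r = 0.051 m, L = 0.2284 m, θ = 68.1°: √(L² − r² sin²θ) = 0.22344 m.
v = −0.051·107.9·0.92784·[1 + 0.051·0.37299/0.22344] = -5.5385 m/s.
|v| = 5.5385 m/s.

5.54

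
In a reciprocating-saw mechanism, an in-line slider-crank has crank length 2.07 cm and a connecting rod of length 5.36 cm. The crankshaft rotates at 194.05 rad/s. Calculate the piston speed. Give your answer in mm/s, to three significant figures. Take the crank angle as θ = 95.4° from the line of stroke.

3840

ω = 194.1 rad/s
For an in-line slider-crank, x = r cosθ + √(L² − r² sin²θ), so v = −rω sinθ·[1 + r cosθ/√(L² − r² sin²θ)].
With r = 0.0207 m, L = 0.0536 m, θ = 95.4°: √(L² − r² sin²θ) = 0.04948 m.
v = −0.0207·194.1·0.99556·[1 + 0.0207·-0.09411/0.04948] = -3.8416 m/s.
|v| = 3.8416 m/s = 3841.6 mm/s.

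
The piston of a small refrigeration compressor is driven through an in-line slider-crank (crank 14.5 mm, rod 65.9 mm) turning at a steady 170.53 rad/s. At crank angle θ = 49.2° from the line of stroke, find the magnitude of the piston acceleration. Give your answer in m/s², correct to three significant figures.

263

ω = 170.5 rad/s
x(θ) = r cosθ + √(L² − r² sin²θ); with ω constant, a = ω²·d²x/dθ².
d²x/dθ² = −r cosθ − r²(cos2θ)/√u − r⁴ sin²2θ/(4u^{3/2}),  u = L² − r² sin²θ = 0.00422233 m².
Substituting r = 0.0145 m, L = 0.0659 m, θ = 49.2°: d²x/dθ² = -0.0090413 m.
a = ω²·d²x/dθ² = (170.5)²·(-0.0090413) = -262.93 m/s²;  |a| = 262.93 m/s².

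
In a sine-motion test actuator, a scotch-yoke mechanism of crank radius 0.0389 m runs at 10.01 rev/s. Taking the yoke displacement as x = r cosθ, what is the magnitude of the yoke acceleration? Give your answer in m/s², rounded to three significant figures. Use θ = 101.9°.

ω = 62.89 rad/s (from 10.01 rev/s).
x = r cosθ ⇒ ẍ = −rω² cosθ (ω constant).
|a| = rω²|cosθ| = 0.0389·(62.89)²·|cos 101.9°| = 31.73 m/s².

31.7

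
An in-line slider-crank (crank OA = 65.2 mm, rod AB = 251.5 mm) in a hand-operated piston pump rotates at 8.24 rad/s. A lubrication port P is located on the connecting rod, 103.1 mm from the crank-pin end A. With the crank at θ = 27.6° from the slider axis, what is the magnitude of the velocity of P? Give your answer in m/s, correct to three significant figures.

0.391

ω = 8.24 rad/s.  Crank-pin speed |V_A| = rω = 0.53725 m/s, perpendicular to OA.
Rod angle: sinφ = −(r/L) sinθ ⇒ φ = -6.898°; ω_rod = −rω cosθ/√(L²−r²sin²θ) = -1.9069 rad/s.
V_P = V_A + ω_rod × AP, with AP = 0.1031 m along the rod.
Components: V_Px = −rω sinθ − a·ω_rod·sinφ = -0.27252 m/s;  V_Py = rω cosθ + a·ω_rod·cosφ = +0.28093 m/s.
|V_P| = √(V_Px² + V_Py²) = 0.39139 m/s.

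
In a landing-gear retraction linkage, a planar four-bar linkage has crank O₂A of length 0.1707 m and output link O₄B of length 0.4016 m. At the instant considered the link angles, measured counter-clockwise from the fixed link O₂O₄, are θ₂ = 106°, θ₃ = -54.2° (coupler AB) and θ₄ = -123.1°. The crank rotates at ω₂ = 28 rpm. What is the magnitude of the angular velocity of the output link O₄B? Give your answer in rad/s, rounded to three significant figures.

ω₂ = 2.932 rad/s (from 28 rpm).
Differentiating the loop-closure r₂e^{iθ₂}+r₃e^{iθ₃}=r₁+r₄e^{iθ₄} gives r₂ω₂e^{iθ₂}+r₃ω₃e^{iθ₃}=r₄ω₄e^{iθ₄}.
Eliminating the other unknown: ω₄ = r₂ω₂ sin(θ₂−θ₃) / [r₄ sin(θ₄−θ₃)].
Numerator sine = +0.33874; denominator sine = -0.93295.
Result = 0.1707·2.932·(+0.33874) / (0.4016·(-0.93295)) = -0.45251 rad/s; magnitude 0.45251 rad/s.

0.453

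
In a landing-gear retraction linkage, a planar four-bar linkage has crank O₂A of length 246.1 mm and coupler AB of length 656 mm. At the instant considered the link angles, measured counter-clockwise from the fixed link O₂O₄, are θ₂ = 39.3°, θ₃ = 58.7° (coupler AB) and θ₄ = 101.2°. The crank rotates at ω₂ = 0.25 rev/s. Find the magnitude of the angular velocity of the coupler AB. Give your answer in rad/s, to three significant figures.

ω₂ = 1.571 rad/s (from 0.25 rev/s).
Differentiating the loop-closure r₂e^{iθ₂}+r₃e^{iθ₃}=r₁+r₄e^{iθ₄} gives r₂ω₂e^{iθ₂}+r₃ω₃e^{iθ₃}=r₄ω₄e^{iθ₄}.
Eliminating the other unknown: ω₃ = r₂ω₂ sin(θ₄−θ₂) / [r₃ sin(θ₃−θ₄)].
Numerator sine = +0.88213; denominator sine = -0.67559.
Result = 0.2461·1.571·(+0.88213) / (0.656·(-0.67559)) = -0.76944 rad/s; magnitude 0.76944 rad/s.

0.769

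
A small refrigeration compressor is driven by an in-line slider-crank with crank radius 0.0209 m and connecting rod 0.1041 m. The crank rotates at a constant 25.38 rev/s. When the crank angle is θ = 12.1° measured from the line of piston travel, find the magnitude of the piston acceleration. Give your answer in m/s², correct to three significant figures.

617

ω = 2π·25.4 = 159.5 rad/s
x(θ) = r cosθ + √(L² − r² sin²θ); with ω constant, a = ω²·d²x/dθ².
d²x/dθ² = −r cosθ − r²(cos2θ)/√u − r⁴ sin²2θ/(4u^{3/2}),  u = L² − r² sin²θ = 0.0108176 m².
Substituting r = 0.0209 m, L = 0.1041 m, θ = 12.1°: d²x/dθ² = -0.024273 m.
a = ω²·d²x/dθ² = (159.5)²·(-0.024273) = -617.27 m/s²;  |a| = 617.27 m/s².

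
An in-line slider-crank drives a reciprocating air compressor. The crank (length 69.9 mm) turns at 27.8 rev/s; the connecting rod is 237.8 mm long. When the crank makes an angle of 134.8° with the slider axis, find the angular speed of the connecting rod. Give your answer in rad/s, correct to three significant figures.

37.0

ω = 174.7 rad/s (converted from 27.8 rev/s).
The rod makes angle φ with the slider axis where L sinφ = r sinθ; differentiating, L cosφ·φ̇ = r ω cosθ.
L cosφ = √(L² − r² sin²θ) = 0.23257 m.
|ω_rod| = r ω |cosθ| / √(L² − r² sin²θ) = 0.0699·174.7·0.70463/0.23257 = 36.992 rad/s.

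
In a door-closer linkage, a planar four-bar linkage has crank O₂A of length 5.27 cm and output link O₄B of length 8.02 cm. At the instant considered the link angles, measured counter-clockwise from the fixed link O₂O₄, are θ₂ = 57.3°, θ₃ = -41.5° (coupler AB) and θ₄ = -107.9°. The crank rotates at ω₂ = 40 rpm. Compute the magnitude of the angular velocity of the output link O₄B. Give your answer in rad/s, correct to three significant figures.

2.97

ω₂ = 4.189 rad/s (from 40 rpm).
Differentiating the loop-closure r₂e^{iθ₂}+r₃e^{iθ₃}=r₁+r₄e^{iθ₄} gives r₂ω₂e^{iθ₂}+r₃ω₃e^{iθ₃}=r₄ω₄e^{iθ₄}.
Eliminating the other unknown: ω₄ = r₂ω₂ sin(θ₂−θ₃) / [r₄ sin(θ₄−θ₃)].
Numerator sine = +0.98823; denominator sine = -0.91636.
Result = 0.0527·4.189·(+0.98823) / (0.0802·(-0.91636)) = -2.9683 rad/s; magnitude 2.9683 rad/s.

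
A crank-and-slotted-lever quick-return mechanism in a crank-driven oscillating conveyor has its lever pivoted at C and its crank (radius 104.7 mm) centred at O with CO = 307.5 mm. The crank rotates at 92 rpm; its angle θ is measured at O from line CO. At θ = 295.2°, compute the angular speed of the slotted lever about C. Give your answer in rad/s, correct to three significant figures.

ω = 9.634 rad/s (from 92 rpm).
Crank pin A relative to C: A = (d + r cosθ, r sinθ); lever angle φ = atan2(r sinθ, d + r cosθ).
Differentiating tanφ: φ̇ = rω(d cosθ + r)/(d² + r² + 2dr cosθ).
d² + r² + 2dr cosθ = |CA|² = 0.132934 m²;  d cosθ + r = +0.23563 m.
|ω_lever| = |0.1047·9.634·+0.23563| / 0.132934 = 1.7879 rad/s.

1.79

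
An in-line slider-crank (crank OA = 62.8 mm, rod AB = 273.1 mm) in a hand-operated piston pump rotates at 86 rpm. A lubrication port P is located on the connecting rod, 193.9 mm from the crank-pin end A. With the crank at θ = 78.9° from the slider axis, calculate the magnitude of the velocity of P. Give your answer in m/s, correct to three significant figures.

0.574

ω = 9.006 rad/s.  Crank-pin speed |V_A| = rω = 0.56557 m/s, perpendicular to OA.
Rod angle: sinφ = −(r/L) sinθ ⇒ φ = -13.041°; ω_rod = −rω cosθ/√(L²−r²sin²θ) = -0.40925 rad/s.
V_P = V_A + ω_rod × AP, with AP = 0.1939 m along the rod.
Components: V_Px = −rω sinθ − a·ω_rod·sinφ = -0.5729 m/s;  V_Py = rω cosθ + a·ω_rod·cosφ = +0.031577 m/s.
|V_P| = √(V_Px² + V_Py²) = 0.57377 m/s.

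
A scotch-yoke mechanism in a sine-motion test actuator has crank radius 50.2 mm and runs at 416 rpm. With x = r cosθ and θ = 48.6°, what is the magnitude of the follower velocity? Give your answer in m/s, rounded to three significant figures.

1.64

ω = 43.56 rad/s (from 416 rpm).
x = r cosθ ⇒ ẋ = −rω sinθ.
|v| = rω|sinθ| = 0.0502·43.56·|sin 48.6°| = 1.6404 m/s.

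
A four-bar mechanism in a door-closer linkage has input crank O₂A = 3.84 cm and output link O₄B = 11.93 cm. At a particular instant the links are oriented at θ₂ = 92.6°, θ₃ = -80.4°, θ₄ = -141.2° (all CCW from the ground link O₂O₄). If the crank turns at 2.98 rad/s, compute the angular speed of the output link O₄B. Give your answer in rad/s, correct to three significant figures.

ω₂ = 2.98 rad/s
Differentiating the loop-closure r₂e^{iθ₂}+r₃e^{iθ₃}=r₁+r₄e^{iθ₄} gives r₂ω₂e^{iθ₂}+r₃ω₃e^{iθ₃}=r₄ω₄e^{iθ₄}.
Eliminating the other unknown: ω₄ = r₂ω₂ sin(θ₂−θ₃) / [r₄ sin(θ₄−θ₃)].
Numerator sine = +0.12187; denominator sine = -0.87292.
Result = 0.0384·2.98·(+0.12187) / (0.1193·(-0.87292)) = -0.13391 rad/s; magnitude 0.13391 rad/s.

0.134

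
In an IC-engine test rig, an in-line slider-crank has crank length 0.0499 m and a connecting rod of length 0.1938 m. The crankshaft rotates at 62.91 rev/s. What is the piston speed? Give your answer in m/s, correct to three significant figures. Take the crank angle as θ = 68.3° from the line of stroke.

20.1

ω = 2π·62.9 = 395.3 rad/s
For an in-line slider-crank, x = r cosθ + √(L² − r² sin²θ), so v = −rω sinθ·[1 + r cosθ/√(L² − r² sin²θ)].
With r = 0.0499 m, L = 0.1938 m, θ = 68.3°: √(L² − r² sin²θ) = 0.18817 m.
v = −0.0499·395.3·0.92913·[1 + 0.0499·0.36975/0.18817] = -20.123 m/s.
|v| = 20.123 m/s.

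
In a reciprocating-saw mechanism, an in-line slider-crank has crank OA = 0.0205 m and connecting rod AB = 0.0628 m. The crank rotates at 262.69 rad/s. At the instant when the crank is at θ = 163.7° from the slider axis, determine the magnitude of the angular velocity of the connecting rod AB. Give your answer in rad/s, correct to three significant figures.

82.7

ω = 262.7 rad/s
The rod makes angle φ with the slider axis where L sinφ = r sinθ; differentiating, L cosφ·φ̇ = r ω cosθ.
L cosφ = √(L² − r² sin²θ) = 0.062536 m.
|ω_rod| = r ω |cosθ| / √(L² − r² sin²θ) = 0.0205·262.7·0.95981/0.062536 = 82.652 rad/s.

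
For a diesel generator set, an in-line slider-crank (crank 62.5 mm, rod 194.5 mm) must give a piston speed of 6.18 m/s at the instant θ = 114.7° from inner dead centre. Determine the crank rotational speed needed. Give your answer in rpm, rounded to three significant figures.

1210

For an in-line slider-crank, |v_piston| = rω|sinθ|·[1 + r cosθ/√(L² − r² sin²θ)].
With r = 0.0625 m, L = 0.1945 m, θ = 114.7°: the bracketed kinematic factor |dx/dθ| = 0.04881 m.
ω = v/|dx/dθ| = 6.18/0.04881 = 126.61 rad/s.
N = 60ω/(2π) = 1209.1 rpm.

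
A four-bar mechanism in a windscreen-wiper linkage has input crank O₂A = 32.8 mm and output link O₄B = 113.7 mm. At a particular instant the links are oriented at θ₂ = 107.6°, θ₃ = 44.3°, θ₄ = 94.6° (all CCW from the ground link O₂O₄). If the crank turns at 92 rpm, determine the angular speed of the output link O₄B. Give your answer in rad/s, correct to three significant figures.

3.23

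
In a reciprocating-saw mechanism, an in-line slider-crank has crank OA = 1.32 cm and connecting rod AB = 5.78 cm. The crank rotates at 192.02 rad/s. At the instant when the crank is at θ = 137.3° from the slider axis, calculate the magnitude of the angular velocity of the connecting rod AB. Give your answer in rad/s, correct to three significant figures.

ω = 192 rad/s
The rod makes angle φ with the slider axis where L sinφ = r sinθ; differentiating, L cosφ·φ̇ = r ω cosθ.
L cosφ = √(L² − r² sin²θ) = 0.057103 m.
|ω_rod| = r ω |cosθ| / √(L² − r² sin²θ) = 0.0132·192·0.73491/0.057103 = 32.621 rad/s.

32.6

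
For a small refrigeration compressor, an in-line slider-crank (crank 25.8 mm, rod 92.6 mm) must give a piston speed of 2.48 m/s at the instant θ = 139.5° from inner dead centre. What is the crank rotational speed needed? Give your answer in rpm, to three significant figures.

1800

For an in-line slider-crank, |v_piston| = rω|sinθ|·[1 + r cosθ/√(L² − r² sin²θ)].
With r = 0.0258 m, L = 0.0926 m, θ = 139.5°: the bracketed kinematic factor |dx/dθ| = 0.013146 m.
ω = v/|dx/dθ| = 2.48/0.013146 = 188.65 rad/s.
N = 60ω/(2π) = 1801.4 rpm.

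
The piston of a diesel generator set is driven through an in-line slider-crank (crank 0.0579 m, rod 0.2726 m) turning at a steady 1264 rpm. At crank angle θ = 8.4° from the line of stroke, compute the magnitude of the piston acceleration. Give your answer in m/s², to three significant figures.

1210

ω = 2π·1264/60 = 132.4 rad/s
x(θ) = r cosθ + √(L² − r² sin²θ); with ω constant, a = ω²·d²x/dθ².
d²x/dθ² = −r cosθ − r²(cos2θ)/√u − r⁴ sin²2θ/(4u^{3/2}),  u = L² − r² sin²θ = 0.0742392 m².
Substituting r = 0.0579 m, L = 0.2726 m, θ = 8.4°: d²x/dθ² = -0.069069 m.
a = ω²·d²x/dθ² = (132.4)²·(-0.069069) = -1210.1 m/s²;  |a| = 1210.1 m/s².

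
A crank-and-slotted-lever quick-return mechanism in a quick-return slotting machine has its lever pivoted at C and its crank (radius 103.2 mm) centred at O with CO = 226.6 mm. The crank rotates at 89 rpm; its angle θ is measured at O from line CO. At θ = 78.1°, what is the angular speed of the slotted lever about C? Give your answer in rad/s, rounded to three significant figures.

2.01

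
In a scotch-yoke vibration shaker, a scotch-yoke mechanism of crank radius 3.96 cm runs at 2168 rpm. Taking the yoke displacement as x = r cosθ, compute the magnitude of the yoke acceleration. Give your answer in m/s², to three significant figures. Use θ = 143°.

ω = 227 rad/s (from 2168 rpm).
x = r cosθ ⇒ ẍ = −rω² cosθ (ω constant).
|a| = rω²|cosθ| = 0.0396·(227)²·|cos 143°| = 1630.1 m/s².

1630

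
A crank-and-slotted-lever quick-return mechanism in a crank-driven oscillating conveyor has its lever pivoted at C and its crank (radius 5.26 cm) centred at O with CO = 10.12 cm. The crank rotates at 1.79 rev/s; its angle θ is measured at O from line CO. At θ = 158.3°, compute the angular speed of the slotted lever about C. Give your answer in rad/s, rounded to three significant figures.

7.86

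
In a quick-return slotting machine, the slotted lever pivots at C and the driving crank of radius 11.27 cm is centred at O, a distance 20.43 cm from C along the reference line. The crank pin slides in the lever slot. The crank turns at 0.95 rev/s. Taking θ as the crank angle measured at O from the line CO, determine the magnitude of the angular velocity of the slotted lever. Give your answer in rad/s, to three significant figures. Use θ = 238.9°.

0.157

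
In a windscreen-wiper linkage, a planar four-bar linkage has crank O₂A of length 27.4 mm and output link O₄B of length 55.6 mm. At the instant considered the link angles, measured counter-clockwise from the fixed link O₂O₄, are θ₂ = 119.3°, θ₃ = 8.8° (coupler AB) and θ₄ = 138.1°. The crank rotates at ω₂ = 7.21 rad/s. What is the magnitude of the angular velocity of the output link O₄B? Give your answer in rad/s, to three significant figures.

ω₂ = 7.21 rad/s
Differentiating the loop-closure r₂e^{iθ₂}+r₃e^{iθ₃}=r₁+r₄e^{iθ₄} gives r₂ω₂e^{iθ₂}+r₃ω₃e^{iθ₃}=r₄ω₄e^{iθ₄}.
Eliminating the other unknown: ω₄ = r₂ω₂ sin(θ₂−θ₃) / [r₄ sin(θ₄−θ₃)].
Numerator sine = +0.93667; denominator sine = +0.77384.
Result = 0.0274·7.21·(+0.93667) / (0.0556·(+0.77384)) = +4.3008 rad/s; magnitude 4.3008 rad/s.

4.30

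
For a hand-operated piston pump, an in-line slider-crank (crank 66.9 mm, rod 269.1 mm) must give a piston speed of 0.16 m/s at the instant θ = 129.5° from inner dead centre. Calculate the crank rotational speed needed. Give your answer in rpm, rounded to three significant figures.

35.3

For an in-line slider-crank, |v_piston| = rω|sinθ|·[1 + r cosθ/√(L² − r² sin²θ)].
With r = 0.0669 m, L = 0.2691 m, θ = 129.5°: the bracketed kinematic factor |dx/dθ| = 0.043304 m.
ω = v/|dx/dθ| = 0.16/0.043304 = 3.6948 rad/s.
N = 60ω/(2π) = 35.283 rpm.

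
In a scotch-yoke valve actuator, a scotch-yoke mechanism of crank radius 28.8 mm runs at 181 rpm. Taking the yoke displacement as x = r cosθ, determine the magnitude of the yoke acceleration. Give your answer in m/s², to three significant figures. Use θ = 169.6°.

10.2

ω = 18.95 rad/s (from 181 rpm).
x = r cosθ ⇒ ẍ = −rω² cosθ (ω constant).
|a| = rω²|cosθ| = 0.0288·(18.95)²·|cos 169.6°| = 10.177 m/s².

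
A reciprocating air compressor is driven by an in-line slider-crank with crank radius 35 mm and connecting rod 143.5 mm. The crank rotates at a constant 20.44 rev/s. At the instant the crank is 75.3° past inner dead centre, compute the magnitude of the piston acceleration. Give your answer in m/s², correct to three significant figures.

20.8

ω = 2π·20.4 = 128.4 rad/s
x(θ) = r cosθ + √(L² − r² sin²θ); with ω constant, a = ω²·d²x/dθ².
d²x/dθ² = −r cosθ − r²(cos2θ)/√u − r⁴ sin²2θ/(4u^{3/2}),  u = L² − r² sin²θ = 0.0194461 m².
Substituting r = 0.035 m, L = 0.1435 m, θ = 75.3°: d²x/dθ² = -0.0012616 m.
a = ω²·d²x/dθ² = (128.4)²·(-0.0012616) = -20.809 m/s²;  |a| = 20.809 m/s².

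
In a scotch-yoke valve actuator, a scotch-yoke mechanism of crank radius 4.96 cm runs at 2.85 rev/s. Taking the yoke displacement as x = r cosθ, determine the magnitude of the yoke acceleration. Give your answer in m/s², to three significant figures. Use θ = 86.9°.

ω = 17.91 rad/s (from 2.85 rev/s).
x = r cosθ ⇒ ẍ = −rω² cosθ (ω constant).
|a| = rω²|cosθ| = 0.0496·(17.91)²·|cos 86.9°| = 0.86012 m/s².

0.860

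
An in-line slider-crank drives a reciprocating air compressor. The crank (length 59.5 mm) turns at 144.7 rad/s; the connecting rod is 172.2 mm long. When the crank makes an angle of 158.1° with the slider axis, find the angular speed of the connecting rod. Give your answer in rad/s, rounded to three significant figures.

46.8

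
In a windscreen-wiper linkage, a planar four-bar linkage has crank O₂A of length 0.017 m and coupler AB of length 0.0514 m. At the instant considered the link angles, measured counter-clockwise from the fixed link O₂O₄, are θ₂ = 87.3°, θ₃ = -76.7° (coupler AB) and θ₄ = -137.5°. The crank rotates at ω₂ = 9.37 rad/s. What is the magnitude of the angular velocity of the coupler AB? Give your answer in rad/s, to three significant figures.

ω₂ = 9.37 rad/s
Differentiating the loop-closure r₂e^{iθ₂}+r₃e^{iθ₃}=r₁+r₄e^{iθ₄} gives r₂ω₂e^{iθ₂}+r₃ω₃e^{iθ₃}=r₄ω₄e^{iθ₄}.
Eliminating the other unknown: ω₃ = r₂ω₂ sin(θ₄−θ₂) / [r₃ sin(θ₃−θ₄)].
Numerator sine = +0.70463; denominator sine = +0.87292.
Result = 0.017·9.37·(+0.70463) / (0.0514·(+0.87292)) = +2.5016 rad/s; magnitude 2.5016 rad/s.

2.50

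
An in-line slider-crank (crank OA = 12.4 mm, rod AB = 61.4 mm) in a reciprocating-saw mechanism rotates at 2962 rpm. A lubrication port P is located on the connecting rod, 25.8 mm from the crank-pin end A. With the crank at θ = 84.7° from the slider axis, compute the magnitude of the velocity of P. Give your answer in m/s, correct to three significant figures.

3.87

ω = 310.2 rad/s.  Crank-pin speed |V_A| = rω = 3.8462 m/s, perpendicular to OA.
Rod angle: sinφ = −(r/L) sinθ ⇒ φ = -11.601°; ω_rod = −rω cosθ/√(L²−r²sin²θ) = -5.907 rad/s.
V_P = V_A + ω_rod × AP, with AP = 0.0258 m along the rod.
Components: V_Px = −rω sinθ − a·ω_rod·sinφ = -3.8604 m/s;  V_Py = rω cosθ + a·ω_rod·cosφ = +0.20599 m/s.
|V_P| = √(V_Px² + V_Py²) = 3.8659 m/s.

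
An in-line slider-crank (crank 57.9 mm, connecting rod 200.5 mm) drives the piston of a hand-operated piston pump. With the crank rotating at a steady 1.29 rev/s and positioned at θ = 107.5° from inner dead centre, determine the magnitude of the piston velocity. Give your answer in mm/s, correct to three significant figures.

ω = 2π·1.29 = 8.105 rad/s
For an in-line slider-crank, x = r cosθ + √(L² − r² sin²θ), so v = −rω sinθ·[1 + r cosθ/√(L² − r² sin²θ)].
With r = 0.0579 m, L = 0.2005 m, θ = 107.5°: √(L² − r² sin²θ) = 0.19275 m.
v = −0.0579·8.105·0.95372·[1 + 0.0579·-0.30071/0.19275] = -0.40715 m/s.
|v| = 0.40715 m/s = 407.15 mm/s.

407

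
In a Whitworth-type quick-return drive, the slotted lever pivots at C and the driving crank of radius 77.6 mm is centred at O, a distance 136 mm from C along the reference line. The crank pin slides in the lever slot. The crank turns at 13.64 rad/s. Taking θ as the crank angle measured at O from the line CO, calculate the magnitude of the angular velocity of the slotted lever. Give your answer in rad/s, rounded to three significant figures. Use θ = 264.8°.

ω = 13.64 rad/s
Crank pin A relative to C: A = (d + r cosθ, r sinθ); lever angle φ = atan2(r sinθ, d + r cosθ).
Differentiating tanφ: φ̇ = rω(d cosθ + r)/(d² + r² + 2dr cosθ).
d² + r² + 2dr cosθ = |CA|² = 0.0226048 m²;  d cosθ + r = +0.065274 m.
|ω_lever| = |0.0776·13.64·+0.065274| / 0.0226048 = 3.0564 rad/s.

3.06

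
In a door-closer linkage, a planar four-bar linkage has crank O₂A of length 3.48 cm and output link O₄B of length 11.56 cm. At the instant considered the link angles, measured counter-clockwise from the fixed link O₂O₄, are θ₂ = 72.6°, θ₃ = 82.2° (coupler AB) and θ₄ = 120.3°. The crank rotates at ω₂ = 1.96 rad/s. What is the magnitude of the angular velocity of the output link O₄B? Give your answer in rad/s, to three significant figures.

ω₂ = 1.96 rad/s
Differentiating the loop-closure r₂e^{iθ₂}+r₃e^{iθ₃}=r₁+r₄e^{iθ₄} gives r₂ω₂e^{iθ₂}+r₃ω₃e^{iθ₃}=r₄ω₄e^{iθ₄}.
Eliminating the other unknown: ω₄ = r₂ω₂ sin(θ₂−θ₃) / [r₄ sin(θ₄−θ₃)].
Numerator sine = -0.16677; denominator sine = +0.61704.
Result = 0.0348·1.96·(-0.16677) / (0.1156·(+0.61704)) = -0.15947 rad/s; magnitude 0.15947 rad/s.

0.159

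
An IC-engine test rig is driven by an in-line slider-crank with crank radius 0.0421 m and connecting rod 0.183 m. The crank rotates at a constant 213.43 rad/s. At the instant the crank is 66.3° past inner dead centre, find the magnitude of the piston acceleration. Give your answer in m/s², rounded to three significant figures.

469

ω = 213.4 rad/s
x(θ) = r cosθ + √(L² − r² sin²θ); with ω constant, a = ω²·d²x/dθ².
d²x/dθ² = −r cosθ − r²(cos2θ)/√u − r⁴ sin²2θ/(4u^{3/2}),  u = L² − r² sin²θ = 0.0320029 m².
Substituting r = 0.0421 m, L = 0.183 m, θ = 66.3°: d²x/dθ² = -0.01029 m.
a = ω²·d²x/dθ² = (213.4)²·(-0.01029) = -468.74 m/s²;  |a| = 468.74 m/s².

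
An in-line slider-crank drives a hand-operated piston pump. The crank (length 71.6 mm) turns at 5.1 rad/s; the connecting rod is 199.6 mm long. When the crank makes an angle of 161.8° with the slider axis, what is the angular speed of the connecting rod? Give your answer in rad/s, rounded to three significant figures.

ω = 5.1 rad/s
The rod makes angle φ with the slider axis where L sinφ = r sinθ; differentiating, L cosφ·φ̇ = r ω cosθ.
L cosφ = √(L² − r² sin²θ) = 0.19834 m.
|ω_rod| = r ω |cosθ| / √(L² − r² sin²θ) = 0.0716·5.1·0.94997/0.19834 = 1.7489 rad/s.

1.75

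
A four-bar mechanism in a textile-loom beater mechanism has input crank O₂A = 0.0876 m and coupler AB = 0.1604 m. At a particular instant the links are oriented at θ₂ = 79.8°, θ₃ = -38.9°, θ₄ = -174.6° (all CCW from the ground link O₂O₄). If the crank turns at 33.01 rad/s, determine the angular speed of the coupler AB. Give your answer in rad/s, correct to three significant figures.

24.9

ω₂ = 33.01 rad/s
Differentiating the loop-closure r₂e^{iθ₂}+r₃e^{iθ₃}=r₁+r₄e^{iθ₄} gives r₂ω₂e^{iθ₂}+r₃ω₃e^{iθ₃}=r₄ω₄e^{iθ₄}.
Eliminating the other unknown: ω₃ = r₂ω₂ sin(θ₄−θ₂) / [r₃ sin(θ₃−θ₄)].
Numerator sine = +0.96316; denominator sine = +0.69842.
Result = 0.0876·33.01·(+0.96316) / (0.1604·(+0.69842)) = +24.862 rad/s; magnitude 24.862 rad/s.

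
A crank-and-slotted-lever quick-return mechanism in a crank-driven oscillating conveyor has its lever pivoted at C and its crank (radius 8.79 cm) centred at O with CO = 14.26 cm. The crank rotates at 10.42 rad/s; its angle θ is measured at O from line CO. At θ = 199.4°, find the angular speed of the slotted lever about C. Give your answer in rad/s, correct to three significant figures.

9.67

ω = 10.42 rad/s
Crank pin A relative to C: A = (d + r cosθ, r sinθ); lever angle φ = atan2(r sinθ, d + r cosθ).
Differentiating tanφ: φ̇ = rω(d cosθ + r)/(d² + r² + 2dr cosθ).
d² + r² + 2dr cosθ = |CA|² = 0.00441545 m²;  d cosθ + r = -0.046604 m.
|ω_lever| = |0.0879·10.42·-0.046604| / 0.00441545 = 9.6672 rad/s.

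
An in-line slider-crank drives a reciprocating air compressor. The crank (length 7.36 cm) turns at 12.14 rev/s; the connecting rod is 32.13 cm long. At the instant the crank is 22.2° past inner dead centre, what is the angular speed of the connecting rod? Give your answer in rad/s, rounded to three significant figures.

ω = 76.28 rad/s (converted from 12.14 rev/s).
The rod makes angle φ with the slider axis where L sinφ = r sinθ; differentiating, L cosφ·φ̇ = r ω cosθ.
L cosφ = √(L² − r² sin²θ) = 0.32009 m.
|ω_rod| = r ω |cosθ| / √(L² − r² sin²θ) = 0.0736·76.28·0.92587/0.32009 = 16.239 rad/s.

16.2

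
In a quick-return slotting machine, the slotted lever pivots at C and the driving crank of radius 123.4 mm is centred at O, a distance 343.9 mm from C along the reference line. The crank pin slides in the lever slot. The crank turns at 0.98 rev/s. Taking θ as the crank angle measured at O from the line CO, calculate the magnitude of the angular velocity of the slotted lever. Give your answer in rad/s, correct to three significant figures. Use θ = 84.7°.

ω = 6.158 rad/s (from 0.98 rev/s).
Crank pin A relative to C: A = (d + r cosθ, r sinθ); lever angle φ = atan2(r sinθ, d + r cosθ).
Differentiating tanφ: φ̇ = rω(d cosθ + r)/(d² + r² + 2dr cosθ).
d² + r² + 2dr cosθ = |CA|² = 0.141335 m²;  d cosθ + r = +0.15517 m.
|ω_lever| = |0.1234·6.158·+0.15517| / 0.141335 = 0.8342 rad/s.

0.834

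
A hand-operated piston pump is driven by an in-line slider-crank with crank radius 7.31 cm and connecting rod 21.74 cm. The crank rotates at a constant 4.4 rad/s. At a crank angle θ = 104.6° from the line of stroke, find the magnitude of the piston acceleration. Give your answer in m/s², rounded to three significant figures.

ω = 4.4 rad/s
x(θ) = r cosθ + √(L² − r² sin²θ); with ω constant, a = ω²·d²x/dθ².
d²x/dθ² = −r cosθ − r²(cos2θ)/√u − r⁴ sin²2θ/(4u^{3/2}),  u = L² − r² sin²θ = 0.0422587 m².
Substituting r = 0.0731 m, L = 0.2174 m, θ = 104.6°: d²x/dθ² = +0.040922 m.
a = ω²·d²x/dθ² = (4.4)²·(+0.040922) = +0.79224 m/s²;  |a| = 0.79224 m/s².

0.792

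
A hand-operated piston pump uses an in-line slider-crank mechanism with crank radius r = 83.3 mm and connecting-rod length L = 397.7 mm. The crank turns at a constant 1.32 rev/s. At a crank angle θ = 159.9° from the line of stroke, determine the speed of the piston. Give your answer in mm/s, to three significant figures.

ω = 2π·1.32 = 8.294 rad/s
For an in-line slider-crank, x = r cosθ + √(L² − r² sin²θ), so v = −rω sinθ·[1 + r cosθ/√(L² − r² sin²θ)].
With r = 0.0833 m, L = 0.3977 m, θ = 159.9°: √(L² − r² sin²θ) = 0.39667 m.
v = −0.0833·8.294·0.34366·[1 + 0.0833·-0.93909/0.39667] = -0.1906 m/s.
|v| = 0.1906 m/s = 190.6 mm/s.

191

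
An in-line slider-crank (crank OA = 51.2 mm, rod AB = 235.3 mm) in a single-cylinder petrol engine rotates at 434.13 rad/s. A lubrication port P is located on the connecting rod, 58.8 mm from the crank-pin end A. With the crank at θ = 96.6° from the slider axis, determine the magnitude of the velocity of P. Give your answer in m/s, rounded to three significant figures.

ω = 434.1 rad/s.  Crank-pin speed |V_A| = rω = 22.227 m/s, perpendicular to OA.
Rod angle: sinφ = −(r/L) sinθ ⇒ φ = -12.483°; ω_rod = −rω cosθ/√(L²−r²sin²θ) = +11.12 rad/s.
V_P = V_A + ω_rod × AP, with AP = 0.0588 m along the rod.
Components: V_Px = −rω sinθ − a·ω_rod·sinφ = -21.939 m/s;  V_Py = rω cosθ + a·ω_rod·cosφ = -1.9163 m/s.
|V_P| = √(V_Px² + V_Py²) = 22.022 m/s.

22.0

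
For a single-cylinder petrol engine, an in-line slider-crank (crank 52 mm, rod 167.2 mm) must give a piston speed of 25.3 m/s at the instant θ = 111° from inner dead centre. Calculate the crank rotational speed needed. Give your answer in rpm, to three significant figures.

5630

For an in-line slider-crank, |v_piston| = rω|sinθ|·[1 + r cosθ/√(L² − r² sin²θ)].
With r = 0.052 m, L = 0.1672 m, θ = 111°: the bracketed kinematic factor |dx/dθ| = 0.042892 m.
ω = v/|dx/dθ| = 25.3/0.042892 = 589.85 rad/s.
N = 60ω/(2π) = 5632.7 rpm.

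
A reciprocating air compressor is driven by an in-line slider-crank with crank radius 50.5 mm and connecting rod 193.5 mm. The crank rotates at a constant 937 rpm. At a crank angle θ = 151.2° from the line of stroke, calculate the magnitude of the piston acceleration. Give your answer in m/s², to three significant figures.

ω = 2π·937/60 = 98.12 rad/s
x(θ) = r cosθ + √(L² − r² sin²θ); with ω constant, a = ω²·d²x/dθ².
d²x/dθ² = −r cosθ − r²(cos2θ)/√u − r⁴ sin²2θ/(4u^{3/2}),  u = L² − r² sin²θ = 0.0368504 m².
Substituting r = 0.0505 m, L = 0.1935 m, θ = 151.2°: d²x/dθ² = +0.036971 m.
a = ω²·d²x/dθ² = (98.12)²·(+0.036971) = +355.96 m/s²;  |a| = 355.96 m/s².

356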